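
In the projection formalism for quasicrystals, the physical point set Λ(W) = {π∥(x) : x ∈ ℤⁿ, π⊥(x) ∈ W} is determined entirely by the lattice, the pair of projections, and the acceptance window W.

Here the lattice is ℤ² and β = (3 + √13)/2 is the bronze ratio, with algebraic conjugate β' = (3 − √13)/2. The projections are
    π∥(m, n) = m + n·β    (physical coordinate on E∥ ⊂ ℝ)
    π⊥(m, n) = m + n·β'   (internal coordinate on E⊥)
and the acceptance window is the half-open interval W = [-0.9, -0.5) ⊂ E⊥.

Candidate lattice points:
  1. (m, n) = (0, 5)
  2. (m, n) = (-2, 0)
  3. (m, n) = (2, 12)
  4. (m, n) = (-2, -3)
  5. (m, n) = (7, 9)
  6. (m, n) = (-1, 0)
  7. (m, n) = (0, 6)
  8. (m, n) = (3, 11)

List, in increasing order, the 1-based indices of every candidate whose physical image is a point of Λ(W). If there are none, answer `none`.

none

β' = (3−√13)/2 ≈ -0.30278.
#1 (0,5): internal coord 0 + (5)·β' = -1.51388; -1.51388 ∉ [-0.9, -0.5) → out
#2 (-2,0): internal coord -2 + (0)·β' = -2.00000; -2.00000 ∉ [-0.9, -0.5) → out
#3 (2,12): internal coord 2 + (12)·β' = -1.63331; -1.63331 ∉ [-0.9, -0.5) → out
#4 (-2,-3): internal coord -2 + (-3)·β' = -1.09167; -1.09167 ∉ [-0.9, -0.5) → out
#5 (7,9): internal coord 7 + (9)·β' = +4.27502; +4.27502 ∉ [-0.9, -0.5) → out
#6 (-1,0): internal coord -1 + (0)·β' = -1.00000; -1.00000 ∉ [-0.9, -0.5) → out
#7 (0,6): internal coord 0 + (6)·β' = -1.81665; -1.81665 ∉ [-0.9, -0.5) → out
#8 (3,11): internal coord 3 + (11)·β' = -0.33053; -0.33053 ∉ [-0.9, -0.5) → out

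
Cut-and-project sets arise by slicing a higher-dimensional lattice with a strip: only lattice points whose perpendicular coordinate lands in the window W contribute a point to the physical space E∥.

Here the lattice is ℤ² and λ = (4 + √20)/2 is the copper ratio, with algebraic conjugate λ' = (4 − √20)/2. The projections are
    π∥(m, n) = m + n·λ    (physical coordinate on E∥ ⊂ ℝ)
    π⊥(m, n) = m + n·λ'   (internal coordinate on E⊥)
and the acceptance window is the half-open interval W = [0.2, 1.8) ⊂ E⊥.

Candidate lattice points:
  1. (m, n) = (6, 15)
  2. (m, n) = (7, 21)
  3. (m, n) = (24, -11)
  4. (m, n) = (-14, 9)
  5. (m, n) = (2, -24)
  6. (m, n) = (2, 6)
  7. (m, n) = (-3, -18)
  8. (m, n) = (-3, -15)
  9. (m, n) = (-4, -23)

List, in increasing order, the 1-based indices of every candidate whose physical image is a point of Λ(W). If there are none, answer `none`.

Numerically λ ≈ 4.236068 and λ' = −1/λ ≈ -0.236068.
candidate 1: (m,n)=(6,15) → π∥ = 6+15·λ ≈ 69.541020, π⊥ = 6+15·λ' ≈ 2.458980 ∉ [0.2, 1.8) ⇒ out
candidate 2: (m,n)=(7,21) → π∥ = 7+21·λ ≈ 95.957428, π⊥ = 7+21·λ' ≈ 2.042572 ∉ [0.2, 1.8) ⇒ out
candidate 3: (m,n)=(24,-11) → π∥ = 24-11·λ ≈ -22.596748, π⊥ = 24-11·λ' ≈ 26.596748 ∉ [0.2, 1.8) ⇒ out
candidate 4: (m,n)=(-14,9) → π∥ = -14+9·λ ≈ 24.124612, π⊥ = -14+9·λ' ≈ -16.124612 ∉ [0.2, 1.8) ⇒ out
candidate 5: (m,n)=(2,-24) → π∥ = 2-24·λ ≈ -99.665631, π⊥ = 2-24·λ' ≈ 7.665631 ∉ [0.2, 1.8) ⇒ out
candidate 6: (m,n)=(2,6) → π∥ = 2+6·λ ≈ 27.416408, π⊥ = 2+6·λ' ≈ 0.583592 ∈ [0.2, 1.8) ⇒ IN Λ
candidate 7: (m,n)=(-3,-18) → π∥ = -3-18·λ ≈ -79.249224, π⊥ = -3-18·λ' ≈ 1.249224 ∈ [0.2, 1.8) ⇒ IN Λ
candidate 8: (m,n)=(-3,-15) → π∥ = -3-15·λ ≈ -66.541020, π⊥ = -3-15·λ' ≈ 0.541020 ∈ [0.2, 1.8) ⇒ IN Λ
candidate 9: (m,n)=(-4,-23) → π∥ = -4-23·λ ≈ -101.429563, π⊥ = -4-23·λ' ≈ 1.429563 ∈ [0.2, 1.8) ⇒ IN Λ

6, 7, 8, 9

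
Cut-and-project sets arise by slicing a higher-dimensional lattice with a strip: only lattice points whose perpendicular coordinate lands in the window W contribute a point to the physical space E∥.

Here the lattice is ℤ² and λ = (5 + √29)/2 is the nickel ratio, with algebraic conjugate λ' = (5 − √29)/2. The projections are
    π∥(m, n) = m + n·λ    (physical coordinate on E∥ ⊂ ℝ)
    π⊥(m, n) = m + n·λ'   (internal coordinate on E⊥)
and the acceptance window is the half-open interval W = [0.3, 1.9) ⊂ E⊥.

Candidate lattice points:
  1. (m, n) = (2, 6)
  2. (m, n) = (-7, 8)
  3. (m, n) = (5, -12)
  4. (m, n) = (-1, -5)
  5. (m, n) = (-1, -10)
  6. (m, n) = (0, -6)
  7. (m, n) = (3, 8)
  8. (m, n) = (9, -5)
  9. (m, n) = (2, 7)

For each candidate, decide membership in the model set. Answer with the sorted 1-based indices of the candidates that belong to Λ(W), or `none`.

1, 5, 6, 7, 9

λ' = (5−√29)/2 ≈ -0.19258.
#1 (2,6): internal coord 2 + (6)·λ' = +0.84451; +0.84451 ∈ [0.3, 1.9) → IN Λ
#2 (-7,8): internal coord -7 + (8)·λ' = -8.54066; -8.54066 ∉ [0.3, 1.9) → out
#3 (5,-12): internal coord 5 + (-12)·λ' = +7.31099; +7.31099 ∉ [0.3, 1.9) → out
#4 (-1,-5): internal coord -1 + (-5)·λ' = -0.03709; -0.03709 ∉ [0.3, 1.9) → out
#5 (-1,-10): internal coord -1 + (-10)·λ' = +0.92582; +0.92582 ∈ [0.3, 1.9) → IN Λ
#6 (0,-6): internal coord 0 + (-6)·λ' = +1.15549; +1.15549 ∈ [0.3, 1.9) → IN Λ
#7 (3,8): internal coord 3 + (8)·λ' = +1.45934; +1.45934 ∈ [0.3, 1.9) → IN Λ
#8 (9,-5): internal coord 9 + (-5)·λ' = +9.96291; +9.96291 ∉ [0.3, 1.9) → out
#9 (2,7): internal coord 2 + (7)·λ' = +0.65192; +0.65192 ∈ [0.3, 1.9) → IN Λ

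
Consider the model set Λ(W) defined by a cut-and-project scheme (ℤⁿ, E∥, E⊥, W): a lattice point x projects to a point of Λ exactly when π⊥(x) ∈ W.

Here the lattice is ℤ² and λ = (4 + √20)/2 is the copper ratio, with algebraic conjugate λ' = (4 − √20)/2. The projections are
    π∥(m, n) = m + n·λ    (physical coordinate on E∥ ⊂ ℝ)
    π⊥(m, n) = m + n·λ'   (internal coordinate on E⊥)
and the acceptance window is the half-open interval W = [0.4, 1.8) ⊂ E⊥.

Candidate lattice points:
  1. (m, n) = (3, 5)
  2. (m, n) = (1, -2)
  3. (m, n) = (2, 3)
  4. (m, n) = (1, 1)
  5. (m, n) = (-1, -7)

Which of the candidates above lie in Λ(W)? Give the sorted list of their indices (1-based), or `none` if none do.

2, 3, 4, 5

Numerically λ ≈ 4.236068 and λ' = −1/λ ≈ -0.236068.
#1 (3,5): internal coord 3 + (5)·λ' = +1.819660; +1.819660 ∉ [0.4, 1.8) → out
#2 (1,-2): internal coord 1 + (-2)·λ' = +1.472136; +1.472136 ∈ [0.4, 1.8) → IN Λ
#3 (2,3): internal coord 2 + (3)·λ' = +1.291796; +1.291796 ∈ [0.4, 1.8) → IN Λ
#4 (1,1): internal coord 1 + (1)·λ' = +0.763932; +0.763932 ∈ [0.4, 1.8) → IN Λ
#5 (-1,-7): internal coord -1 + (-7)·λ' = +0.652476; +0.652476 ∈ [0.4, 1.8) → IN Λ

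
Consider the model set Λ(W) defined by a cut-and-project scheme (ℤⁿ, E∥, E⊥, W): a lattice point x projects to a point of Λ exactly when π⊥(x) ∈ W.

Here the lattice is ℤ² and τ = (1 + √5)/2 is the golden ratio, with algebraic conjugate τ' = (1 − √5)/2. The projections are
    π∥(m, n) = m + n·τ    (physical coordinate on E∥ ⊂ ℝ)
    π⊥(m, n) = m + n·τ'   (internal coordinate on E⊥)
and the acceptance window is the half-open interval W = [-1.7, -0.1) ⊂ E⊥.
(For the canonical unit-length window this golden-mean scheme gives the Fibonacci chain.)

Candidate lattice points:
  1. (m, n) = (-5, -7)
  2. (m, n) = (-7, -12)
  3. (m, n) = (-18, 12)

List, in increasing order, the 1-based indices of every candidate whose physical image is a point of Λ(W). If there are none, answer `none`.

Compute τ' = (1−√5)/2 = -0.61803, so π⊥(m,n) = m -0.61803·n.
#1 (-5,-7): internal coord -5 + (-7)·τ' = -0.67376; -0.67376 ∈ [-1.7, -0.1) → IN Λ
#2 (-7,-12): internal coord -7 + (-12)·τ' = +0.41641; +0.41641 ∉ [-1.7, -0.1) → out
#3 (-18,12): internal coord -18 + (12)·τ' = -25.41641; -25.41641 ∉ [-1.7, -0.1) → out

1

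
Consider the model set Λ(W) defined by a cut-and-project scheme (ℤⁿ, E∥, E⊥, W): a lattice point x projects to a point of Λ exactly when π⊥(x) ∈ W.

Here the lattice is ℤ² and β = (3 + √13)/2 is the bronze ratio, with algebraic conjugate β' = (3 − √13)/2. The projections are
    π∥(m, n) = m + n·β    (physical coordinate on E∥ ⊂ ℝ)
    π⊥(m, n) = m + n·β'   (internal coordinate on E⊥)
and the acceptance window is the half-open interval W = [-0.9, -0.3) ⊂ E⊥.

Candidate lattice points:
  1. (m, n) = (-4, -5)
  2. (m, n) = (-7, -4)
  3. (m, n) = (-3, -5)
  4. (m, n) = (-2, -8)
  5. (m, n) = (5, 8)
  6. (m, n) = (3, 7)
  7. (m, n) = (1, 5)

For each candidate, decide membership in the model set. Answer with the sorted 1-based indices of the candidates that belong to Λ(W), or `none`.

β' = (3−√13)/2 ≈ -0.30278.
#1 (-4,-5): internal coord -4 + (-5)·β' = -2.48612; -2.48612 ∉ [-0.9, -0.3) → out
#2 (-7,-4): internal coord -7 + (-4)·β' = -5.78890; -5.78890 ∉ [-0.9, -0.3) → out
#3 (-3,-5): internal coord -3 + (-5)·β' = -1.48612; -1.48612 ∉ [-0.9, -0.3) → out
#4 (-2,-8): internal coord -2 + (-8)·β' = +0.42221; +0.42221 ∉ [-0.9, -0.3) → out
#5 (5,8): internal coord 5 + (8)·β' = +2.57779; +2.57779 ∉ [-0.9, -0.3) → out
#6 (3,7): internal coord 3 + (7)·β' = +0.88057; +0.88057 ∉ [-0.9, -0.3) → out
#7 (1,5): internal coord 1 + (5)·β' = -0.51388; -0.51388 ∈ [-0.9, -0.3) → IN Λ

7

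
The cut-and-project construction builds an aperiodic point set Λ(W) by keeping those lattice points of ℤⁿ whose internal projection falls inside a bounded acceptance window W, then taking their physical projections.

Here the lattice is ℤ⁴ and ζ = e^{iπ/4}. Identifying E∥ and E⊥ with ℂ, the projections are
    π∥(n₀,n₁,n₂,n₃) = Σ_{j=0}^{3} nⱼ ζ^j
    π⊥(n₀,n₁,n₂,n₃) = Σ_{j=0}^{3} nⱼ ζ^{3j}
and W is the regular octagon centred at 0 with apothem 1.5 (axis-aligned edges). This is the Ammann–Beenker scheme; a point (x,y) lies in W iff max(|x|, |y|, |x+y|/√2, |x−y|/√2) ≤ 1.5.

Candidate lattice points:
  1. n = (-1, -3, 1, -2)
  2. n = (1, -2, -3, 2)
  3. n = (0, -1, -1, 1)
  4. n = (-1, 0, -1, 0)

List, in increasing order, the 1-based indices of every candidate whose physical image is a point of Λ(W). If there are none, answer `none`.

With ζ = e^{iπ/4} the internal vectors are ζ^0,ζ^3,ζ^6,ζ^9.
#1 (-1, -3, 1, -2): internal (-0.292893, -4.535534); octagon support 4.535534 vs apothem 1.5 → ∉ W
#2 (1, -2, -3, 2): internal (3.828427, 3.000000); octagon support 4.828427 vs apothem 1.5 → ∉ W
#3 (0, -1, -1, 1): internal (1.414214, 1.000000); octagon support 1.707107 vs apothem 1.5 → ∉ W
#4 (-1, 0, -1, 0): internal (-1.000000, 1.000000); octagon support 1.414214 vs apothem 1.5 → ∈ W

4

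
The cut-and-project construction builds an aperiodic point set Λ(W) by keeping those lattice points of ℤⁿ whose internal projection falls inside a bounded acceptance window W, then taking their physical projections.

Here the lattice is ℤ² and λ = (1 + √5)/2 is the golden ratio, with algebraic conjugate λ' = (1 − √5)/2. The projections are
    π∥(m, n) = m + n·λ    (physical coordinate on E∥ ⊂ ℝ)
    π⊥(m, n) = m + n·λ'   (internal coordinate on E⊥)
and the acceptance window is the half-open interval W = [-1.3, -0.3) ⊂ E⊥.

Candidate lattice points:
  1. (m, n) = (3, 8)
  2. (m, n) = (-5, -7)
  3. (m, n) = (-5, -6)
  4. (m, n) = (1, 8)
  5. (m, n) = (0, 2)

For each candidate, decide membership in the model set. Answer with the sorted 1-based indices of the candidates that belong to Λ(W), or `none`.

λ' = (1−√5)/2 ≈ -0.61803.
candidate 1: (m,n)=(3,8) → π∥ = 3+8·λ ≈ 15.94427, π⊥ = 3+8·λ' ≈ -1.94427 ∉ [-1.3, -0.3) ⇒ out
candidate 2: (m,n)=(-5,-7) → π∥ = -5-7·λ ≈ -16.32624, π⊥ = -5-7·λ' ≈ -0.67376 ∈ [-1.3, -0.3) ⇒ IN Λ
candidate 3: (m,n)=(-5,-6) → π∥ = -5-6·λ ≈ -14.70820, π⊥ = -5-6·λ' ≈ -1.29180 ∈ [-1.3, -0.3) ⇒ IN Λ
candidate 4: (m,n)=(1,8) → π∥ = 1+8·λ ≈ 13.94427, π⊥ = 1+8·λ' ≈ -3.94427 ∉ [-1.3, -0.3) ⇒ out
candidate 5: (m,n)=(0,2) → π∥ = 0+2·λ ≈ 3.23607, π⊥ = 0+2·λ' ≈ -1.23607 ∈ [-1.3, -0.3) ⇒ IN Λ

2, 3, 5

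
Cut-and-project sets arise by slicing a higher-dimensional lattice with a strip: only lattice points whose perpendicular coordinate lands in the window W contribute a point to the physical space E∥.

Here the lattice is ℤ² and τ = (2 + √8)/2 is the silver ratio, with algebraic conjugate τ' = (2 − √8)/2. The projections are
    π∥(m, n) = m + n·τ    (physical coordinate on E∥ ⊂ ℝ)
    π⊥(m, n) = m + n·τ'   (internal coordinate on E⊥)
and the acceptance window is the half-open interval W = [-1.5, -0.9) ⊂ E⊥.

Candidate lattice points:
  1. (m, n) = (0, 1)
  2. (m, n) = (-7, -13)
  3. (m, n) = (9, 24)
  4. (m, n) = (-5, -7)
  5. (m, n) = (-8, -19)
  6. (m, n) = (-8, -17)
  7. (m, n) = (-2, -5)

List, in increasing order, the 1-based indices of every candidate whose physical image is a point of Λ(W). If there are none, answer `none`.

3, 6

Compute τ' = (2−√8)/2 = -0.4142, so π⊥(m,n) = m -0.4142·n.
[1] lift (0,1): star map gives -0.4142; window check -1.5 ≤ -0.4142 < -0.9 is false → out
[2] lift (-7,-13): star map gives -1.6152; window check -1.5 ≤ -1.6152 < -0.9 is false → out
[3] lift (9,24): star map gives -0.9411; window check -1.5 ≤ -0.9411 < -0.9 is true → IN Λ
[4] lift (-5,-7): star map gives -2.1005; window check -1.5 ≤ -2.1005 < -0.9 is false → out
[5] lift (-8,-19): star map gives -0.1299; window check -1.5 ≤ -0.1299 < -0.9 is false → out
[6] lift (-8,-17): star map gives -0.9584; window check -1.5 ≤ -0.9584 < -0.9 is true → IN Λ
[7] lift (-2,-5): star map gives 0.0711; window check -1.5 ≤ 0.0711 < -0.9 is false → out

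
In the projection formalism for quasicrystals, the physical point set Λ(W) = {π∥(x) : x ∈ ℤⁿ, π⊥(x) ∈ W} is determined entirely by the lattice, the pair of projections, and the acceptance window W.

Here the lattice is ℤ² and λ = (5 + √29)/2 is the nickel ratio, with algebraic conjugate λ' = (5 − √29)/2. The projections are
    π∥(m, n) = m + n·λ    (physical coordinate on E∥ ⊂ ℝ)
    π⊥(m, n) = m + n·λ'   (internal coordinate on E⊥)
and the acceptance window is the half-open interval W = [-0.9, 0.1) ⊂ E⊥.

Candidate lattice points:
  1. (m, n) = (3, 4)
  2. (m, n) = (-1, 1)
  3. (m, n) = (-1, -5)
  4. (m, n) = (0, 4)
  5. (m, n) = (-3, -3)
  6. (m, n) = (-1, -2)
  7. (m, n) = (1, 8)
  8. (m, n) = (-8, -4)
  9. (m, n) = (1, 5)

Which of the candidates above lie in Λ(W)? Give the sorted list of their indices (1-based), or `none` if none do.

Compute λ' = (5−√29)/2 = -0.1926, so π⊥(m,n) = m -0.1926·n.
candidate 1: (m,n)=(3,4) → π∥ = 3+4·λ ≈ 23.7703, π⊥ = 3+4·λ' ≈ 2.2297 ∉ [-0.9, 0.1) ⇒ out
candidate 2: (m,n)=(-1,1) → π∥ = -1+1·λ ≈ 4.1926, π⊥ = -1+1·λ' ≈ -1.1926 ∉ [-0.9, 0.1) ⇒ out
candidate 3: (m,n)=(-1,-5) → π∥ = -1-5·λ ≈ -26.9629, π⊥ = -1-5·λ' ≈ -0.0371 ∈ [-0.9, 0.1) ⇒ IN Λ
candidate 4: (m,n)=(0,4) → π∥ = 0+4·λ ≈ 20.7703, π⊥ = 0+4·λ' ≈ -0.7703 ∈ [-0.9, 0.1) ⇒ IN Λ
candidate 5: (m,n)=(-3,-3) → π∥ = -3-3·λ ≈ -18.5777, π⊥ = -3-3·λ' ≈ -2.4223 ∉ [-0.9, 0.1) ⇒ out
candidate 6: (m,n)=(-1,-2) → π∥ = -1-2·λ ≈ -11.3852, π⊥ = -1-2·λ' ≈ -0.6148 ∈ [-0.9, 0.1) ⇒ IN Λ
candidate 7: (m,n)=(1,8) → π∥ = 1+8·λ ≈ 42.5407, π⊥ = 1+8·λ' ≈ -0.5407 ∈ [-0.9, 0.1) ⇒ IN Λ
candidate 8: (m,n)=(-8,-4) → π∥ = -8-4·λ ≈ -28.7703, π⊥ = -8-4·λ' ≈ -7.2297 ∉ [-0.9, 0.1) ⇒ out
candidate 9: (m,n)=(1,5) → π∥ = 1+5·λ ≈ 26.9629, π⊥ = 1+5·λ' ≈ 0.0371 ∈ [-0.9, 0.1) ⇒ IN Λ

3, 4, 6, 7, 9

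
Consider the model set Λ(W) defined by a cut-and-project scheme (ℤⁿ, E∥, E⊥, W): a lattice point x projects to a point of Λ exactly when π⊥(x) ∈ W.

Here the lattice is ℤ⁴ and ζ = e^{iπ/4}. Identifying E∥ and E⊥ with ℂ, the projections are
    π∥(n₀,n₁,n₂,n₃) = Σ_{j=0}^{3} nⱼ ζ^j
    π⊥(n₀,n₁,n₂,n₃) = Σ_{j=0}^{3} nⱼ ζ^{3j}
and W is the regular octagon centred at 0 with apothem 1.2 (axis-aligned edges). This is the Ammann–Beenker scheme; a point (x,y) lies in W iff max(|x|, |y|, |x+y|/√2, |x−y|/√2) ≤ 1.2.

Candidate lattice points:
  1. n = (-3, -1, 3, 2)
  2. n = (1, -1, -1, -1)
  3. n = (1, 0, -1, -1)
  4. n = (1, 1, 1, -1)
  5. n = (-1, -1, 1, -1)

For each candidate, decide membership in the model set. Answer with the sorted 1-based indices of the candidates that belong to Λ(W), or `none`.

π⊥(n) = n₀ + n₁ζ³ + n₂ζ⁶ + n₃ζ⁹ where ζ = e^{iπ/4}.
#1 (-3, -1, 3, 2): internal (-0.878680, -2.292893); octagon support 2.292893 vs apothem 1.2 → ∉ W
#2 (1, -1, -1, -1): internal (1.000000, -0.414214); octagon support 1.000000 vs apothem 1.2 → ∈ W
#3 (1, 0, -1, -1): internal (0.292893, 0.292893); octagon support 0.414214 vs apothem 1.2 → ∈ W
#4 (1, 1, 1, -1): internal (-0.414214, -1.000000); octagon support 1.000000 vs apothem 1.2 → ∈ W
#5 (-1, -1, 1, -1): internal (-1.000000, -2.414214); octagon support 2.414214 vs apothem 1.2 → ∉ W

2, 3, 4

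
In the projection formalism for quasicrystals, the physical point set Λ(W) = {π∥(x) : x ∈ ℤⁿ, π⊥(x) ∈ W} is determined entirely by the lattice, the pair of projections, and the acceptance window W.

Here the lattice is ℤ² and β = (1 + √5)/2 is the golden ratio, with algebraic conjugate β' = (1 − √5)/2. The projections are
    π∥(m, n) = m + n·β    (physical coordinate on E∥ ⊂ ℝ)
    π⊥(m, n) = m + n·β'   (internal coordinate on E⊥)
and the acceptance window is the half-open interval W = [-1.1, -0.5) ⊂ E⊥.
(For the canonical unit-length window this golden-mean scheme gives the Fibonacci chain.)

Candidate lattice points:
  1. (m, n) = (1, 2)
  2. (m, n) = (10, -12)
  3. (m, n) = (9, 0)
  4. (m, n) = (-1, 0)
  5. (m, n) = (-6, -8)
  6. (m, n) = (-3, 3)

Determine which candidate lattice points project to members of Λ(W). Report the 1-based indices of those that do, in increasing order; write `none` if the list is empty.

Compute β' = (1−√5)/2 = -0.6180, so π⊥(m,n) = m -0.6180·n.
candidate 1: (m,n)=(1,2) → π∥ = 1+2·β ≈ 4.2361, π⊥ = 1+2·β' ≈ -0.2361 ∉ [-1.1, -0.5) ⇒ out
candidate 2: (m,n)=(10,-12) → π∥ = 10-12·β ≈ -9.4164, π⊥ = 10-12·β' ≈ 17.4164 ∉ [-1.1, -0.5) ⇒ out
candidate 3: (m,n)=(9,0) → π∥ = 9+0·β ≈ 9.0000, π⊥ = 9+0·β' ≈ 9.0000 ∉ [-1.1, -0.5) ⇒ out
candidate 4: (m,n)=(-1,0) → π∥ = -1+0·β ≈ -1.0000, π⊥ = -1+0·β' ≈ -1.0000 ∈ [-1.1, -0.5) ⇒ IN Λ
candidate 5: (m,n)=(-6,-8) → π∥ = -6-8·β ≈ -18.9443, π⊥ = -6-8·β' ≈ -1.0557 ∈ [-1.1, -0.5) ⇒ IN Λ
candidate 6: (m,n)=(-3,3) → π∥ = -3+3·β ≈ 1.8541, π⊥ = -3+3·β' ≈ -4.8541 ∉ [-1.1, -0.5) ⇒ out

4, 5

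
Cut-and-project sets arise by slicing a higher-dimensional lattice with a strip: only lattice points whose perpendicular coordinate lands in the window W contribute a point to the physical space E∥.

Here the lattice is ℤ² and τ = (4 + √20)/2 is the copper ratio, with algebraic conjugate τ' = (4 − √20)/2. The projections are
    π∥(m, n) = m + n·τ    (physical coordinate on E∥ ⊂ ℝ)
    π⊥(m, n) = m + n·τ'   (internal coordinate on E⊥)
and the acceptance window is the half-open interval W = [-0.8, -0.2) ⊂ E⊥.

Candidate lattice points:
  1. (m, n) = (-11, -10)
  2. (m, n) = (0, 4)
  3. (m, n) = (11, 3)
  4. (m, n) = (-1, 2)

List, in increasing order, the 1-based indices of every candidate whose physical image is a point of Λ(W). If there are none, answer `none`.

τ' = (4−√20)/2 ≈ -0.23607.
candidate 1: (m,n)=(-11,-10) → π∥ = -11-10·τ ≈ -53.36068, π⊥ = -11-10·τ' ≈ -8.63932 ∉ [-0.8, -0.2) ⇒ out
candidate 2: (m,n)=(0,4) → π∥ = 0+4·τ ≈ 16.94427, π⊥ = 0+4·τ' ≈ -0.94427 ∉ [-0.8, -0.2) ⇒ out
candidate 3: (m,n)=(11,3) → π∥ = 11+3·τ ≈ 23.70820, π⊥ = 11+3·τ' ≈ 10.29180 ∉ [-0.8, -0.2) ⇒ out
candidate 4: (m,n)=(-1,2) → π∥ = -1+2·τ ≈ 7.47214, π⊥ = -1+2·τ' ≈ -1.47214 ∉ [-0.8, -0.2) ⇒ out

none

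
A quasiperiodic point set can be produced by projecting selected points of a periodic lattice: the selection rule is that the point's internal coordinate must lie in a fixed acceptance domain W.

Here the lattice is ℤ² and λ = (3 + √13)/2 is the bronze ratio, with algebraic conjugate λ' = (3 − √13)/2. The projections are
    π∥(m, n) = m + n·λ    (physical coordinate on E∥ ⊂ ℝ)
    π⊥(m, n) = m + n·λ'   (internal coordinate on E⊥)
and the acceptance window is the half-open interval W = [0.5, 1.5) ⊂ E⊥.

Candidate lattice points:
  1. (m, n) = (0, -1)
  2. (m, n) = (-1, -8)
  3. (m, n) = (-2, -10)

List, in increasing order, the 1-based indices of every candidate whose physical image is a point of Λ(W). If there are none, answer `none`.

2, 3

Numerically λ ≈ 3.302776 and λ' = −1/λ ≈ -0.302776.
candidate 1: (m,n)=(0,-1) → π∥ = 0-1·λ ≈ -3.302776, π⊥ = 0-1·λ' ≈ 0.302776 ∉ [0.5, 1.5) ⇒ out
candidate 2: (m,n)=(-1,-8) → π∥ = -1-8·λ ≈ -27.422205, π⊥ = -1-8·λ' ≈ 1.422205 ∈ [0.5, 1.5) ⇒ IN Λ
candidate 3: (m,n)=(-2,-10) → π∥ = -2-10·λ ≈ -35.027756, π⊥ = -2-10·λ' ≈ 1.027756 ∈ [0.5, 1.5) ⇒ IN Λ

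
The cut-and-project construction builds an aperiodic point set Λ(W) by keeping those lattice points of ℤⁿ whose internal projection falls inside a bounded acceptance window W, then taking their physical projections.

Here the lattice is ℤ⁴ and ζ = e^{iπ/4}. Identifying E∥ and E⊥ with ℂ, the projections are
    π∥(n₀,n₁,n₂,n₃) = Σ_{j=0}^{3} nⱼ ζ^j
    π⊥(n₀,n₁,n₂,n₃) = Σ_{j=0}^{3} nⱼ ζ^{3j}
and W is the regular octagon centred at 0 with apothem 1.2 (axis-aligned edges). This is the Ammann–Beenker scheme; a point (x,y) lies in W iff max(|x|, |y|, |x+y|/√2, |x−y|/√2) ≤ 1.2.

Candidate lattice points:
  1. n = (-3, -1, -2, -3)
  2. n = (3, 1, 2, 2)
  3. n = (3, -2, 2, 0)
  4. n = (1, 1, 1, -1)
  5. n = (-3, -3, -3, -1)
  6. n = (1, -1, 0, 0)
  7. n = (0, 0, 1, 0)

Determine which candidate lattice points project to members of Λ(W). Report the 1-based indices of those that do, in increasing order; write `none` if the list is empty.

4, 7

π⊥(n) = n₀ + n₁ζ³ + n₂ζ⁶ + n₃ζ⁹ where ζ = e^{iπ/4}.
#1 (-3, -1, -2, -3): internal (-4.41421, -0.82843); octagon support 4.41421 vs apothem 1.2 → ∉ W
#2 (3, 1, 2, 2): internal (3.70711, 0.12132); octagon support 3.70711 vs apothem 1.2 → ∉ W
#3 (3, -2, 2, 0): internal (4.41421, -3.41421); octagon support 5.53553 vs apothem 1.2 → ∉ W
#4 (1, 1, 1, -1): internal (-0.41421, -1.00000); octagon support 1.00000 vs apothem 1.2 → ∈ W
#5 (-3, -3, -3, -1): internal (-1.58579, 0.17157); octagon support 1.58579 vs apothem 1.2 → ∉ W
#6 (1, -1, 0, 0): internal (1.70711, -0.70711); octagon support 1.70711 vs apothem 1.2 → ∉ W
#7 (0, 0, 1, 0): internal (0.00000, -1.00000); octagon support 1.00000 vs apothem 1.2 → ∈ W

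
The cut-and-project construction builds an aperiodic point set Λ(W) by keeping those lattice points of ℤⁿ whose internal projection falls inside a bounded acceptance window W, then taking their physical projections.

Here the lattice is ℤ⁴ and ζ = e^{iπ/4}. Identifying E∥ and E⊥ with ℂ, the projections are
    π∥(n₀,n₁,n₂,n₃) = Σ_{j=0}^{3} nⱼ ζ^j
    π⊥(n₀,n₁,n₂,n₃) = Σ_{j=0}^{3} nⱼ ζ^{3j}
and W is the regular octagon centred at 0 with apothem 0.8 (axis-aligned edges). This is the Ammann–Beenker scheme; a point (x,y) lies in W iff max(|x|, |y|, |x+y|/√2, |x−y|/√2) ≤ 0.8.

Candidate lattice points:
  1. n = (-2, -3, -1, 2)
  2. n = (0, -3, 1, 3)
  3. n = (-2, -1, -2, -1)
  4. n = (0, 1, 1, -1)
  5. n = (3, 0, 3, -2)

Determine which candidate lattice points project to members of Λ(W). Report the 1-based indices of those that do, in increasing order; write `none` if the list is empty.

none

Internal map: ζ^{3j} for j=0..3 gives (1,0), (−√2/2,√2/2), (0,−1), (√2/2,√2/2).
candidate 1: n = (-2, -3, -1, 2) → π⊥ ≈ (+1.535534, +0.292893); max(|x|,|y|,|x±y|/√2) = 1.535534 > 0.8 ⇒ ∉ W
candidate 2: n = (0, -3, 1, 3) → π⊥ ≈ (+4.242641, -1.000000); max(|x|,|y|,|x±y|/√2) = 4.242641 > 0.8 ⇒ ∉ W
candidate 3: n = (-2, -1, -2, -1) → π⊥ ≈ (-2.000000, +0.585786); max(|x|,|y|,|x±y|/√2) = 2.000000 > 0.8 ⇒ ∉ W
candidate 4: n = (0, 1, 1, -1) → π⊥ ≈ (-1.414214, -1.000000); max(|x|,|y|,|x±y|/√2) = 1.707107 > 0.8 ⇒ ∉ W
candidate 5: n = (3, 0, 3, -2) → π⊥ ≈ (+1.585786, -4.414214); max(|x|,|y|,|x±y|/√2) = 4.414214 > 0.8 ⇒ ∉ W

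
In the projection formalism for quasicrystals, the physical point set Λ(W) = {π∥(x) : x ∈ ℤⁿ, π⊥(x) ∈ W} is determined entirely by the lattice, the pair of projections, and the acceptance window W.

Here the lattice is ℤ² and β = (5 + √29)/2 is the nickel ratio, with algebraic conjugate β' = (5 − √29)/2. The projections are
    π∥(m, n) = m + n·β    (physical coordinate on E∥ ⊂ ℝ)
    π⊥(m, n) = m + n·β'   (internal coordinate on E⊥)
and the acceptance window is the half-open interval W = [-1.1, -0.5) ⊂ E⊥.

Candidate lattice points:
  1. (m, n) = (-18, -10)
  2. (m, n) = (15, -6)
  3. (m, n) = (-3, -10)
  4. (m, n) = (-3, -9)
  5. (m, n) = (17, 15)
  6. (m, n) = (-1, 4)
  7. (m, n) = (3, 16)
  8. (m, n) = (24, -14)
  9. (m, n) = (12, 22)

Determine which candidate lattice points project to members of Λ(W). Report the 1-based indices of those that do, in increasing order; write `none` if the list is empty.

β' = (5−√29)/2 ≈ -0.192582.
#1 (-18,-10): internal coord -18 + (-10)·β' = -16.074176; -16.074176 ∉ [-1.1, -0.5) → out
#2 (15,-6): internal coord 15 + (-6)·β' = +16.155494; +16.155494 ∉ [-1.1, -0.5) → out
#3 (-3,-10): internal coord -3 + (-10)·β' = -1.074176; -1.074176 ∈ [-1.1, -0.5) → IN Λ
#4 (-3,-9): internal coord -3 + (-9)·β' = -1.266758; -1.266758 ∉ [-1.1, -0.5) → out
#5 (17,15): internal coord 17 + (15)·β' = +14.111264; +14.111264 ∉ [-1.1, -0.5) → out
#6 (-1,4): internal coord -1 + (4)·β' = -1.770330; -1.770330 ∉ [-1.1, -0.5) → out
#7 (3,16): internal coord 3 + (16)·β' = -0.081318; -0.081318 ∉ [-1.1, -0.5) → out
#8 (24,-14): internal coord 24 + (-14)·β' = +26.696154; +26.696154 ∉ [-1.1, -0.5) → out
#9 (12,22): internal coord 12 + (22)·β' = +7.763187; +7.763187 ∉ [-1.1, -0.5) → out

3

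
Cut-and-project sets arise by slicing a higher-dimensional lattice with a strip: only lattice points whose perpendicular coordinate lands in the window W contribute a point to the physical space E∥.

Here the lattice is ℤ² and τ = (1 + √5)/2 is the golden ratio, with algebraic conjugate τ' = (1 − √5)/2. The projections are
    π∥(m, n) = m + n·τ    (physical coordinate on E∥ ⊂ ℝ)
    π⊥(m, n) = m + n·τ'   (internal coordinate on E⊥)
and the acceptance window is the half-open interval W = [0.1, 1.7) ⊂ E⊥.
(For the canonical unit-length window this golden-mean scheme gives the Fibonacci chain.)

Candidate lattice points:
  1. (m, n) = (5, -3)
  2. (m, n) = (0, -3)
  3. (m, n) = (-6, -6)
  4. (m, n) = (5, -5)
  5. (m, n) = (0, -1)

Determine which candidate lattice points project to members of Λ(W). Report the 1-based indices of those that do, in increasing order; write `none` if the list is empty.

τ' = (1−√5)/2 ≈ -0.61803.
candidate 1: (m,n)=(5,-3) → π∥ = 5-3·τ ≈ 0.14590, π⊥ = 5-3·τ' ≈ 6.85410 ∉ [0.1, 1.7) ⇒ out
candidate 2: (m,n)=(0,-3) → π∥ = 0-3·τ ≈ -4.85410, π⊥ = 0-3·τ' ≈ 1.85410 ∉ [0.1, 1.7) ⇒ out
candidate 3: (m,n)=(-6,-6) → π∥ = -6-6·τ ≈ -15.70820, π⊥ = -6-6·τ' ≈ -2.29180 ∉ [0.1, 1.7) ⇒ out
candidate 4: (m,n)=(5,-5) → π∥ = 5-5·τ ≈ -3.09017, π⊥ = 5-5·τ' ≈ 8.09017 ∉ [0.1, 1.7) ⇒ out
candidate 5: (m,n)=(0,-1) → π∥ = 0-1·τ ≈ -1.61803, π⊥ = 0-1·τ' ≈ 0.61803 ∈ [0.1, 1.7) ⇒ IN Λ

5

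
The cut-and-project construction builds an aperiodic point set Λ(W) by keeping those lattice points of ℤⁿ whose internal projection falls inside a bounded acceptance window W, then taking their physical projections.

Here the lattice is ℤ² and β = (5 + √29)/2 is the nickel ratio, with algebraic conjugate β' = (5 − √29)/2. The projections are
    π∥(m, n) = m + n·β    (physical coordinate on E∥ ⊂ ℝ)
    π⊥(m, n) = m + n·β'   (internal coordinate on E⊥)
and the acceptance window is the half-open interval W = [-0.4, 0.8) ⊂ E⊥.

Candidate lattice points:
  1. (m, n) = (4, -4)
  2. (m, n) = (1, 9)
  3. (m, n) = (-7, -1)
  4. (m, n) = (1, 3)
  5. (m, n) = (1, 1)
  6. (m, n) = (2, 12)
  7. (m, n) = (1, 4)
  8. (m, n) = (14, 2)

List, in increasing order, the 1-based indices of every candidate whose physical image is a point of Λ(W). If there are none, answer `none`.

4, 6, 7

β' = (5−√29)/2 ≈ -0.19258.
#1 (4,-4): internal coord 4 + (-4)·β' = +4.77033; +4.77033 ∉ [-0.4, 0.8) → out
#2 (1,9): internal coord 1 + (9)·β' = -0.73324; -0.73324 ∉ [-0.4, 0.8) → out
#3 (-7,-1): internal coord -7 + (-1)·β' = -6.80742; -6.80742 ∉ [-0.4, 0.8) → out
#4 (1,3): internal coord 1 + (3)·β' = +0.42225; +0.42225 ∈ [-0.4, 0.8) → IN Λ
#5 (1,1): internal coord 1 + (1)·β' = +0.80742; +0.80742 ∉ [-0.4, 0.8) → out
#6 (2,12): internal coord 2 + (12)·β' = -0.31099; -0.31099 ∈ [-0.4, 0.8) → IN Λ
#7 (1,4): internal coord 1 + (4)·β' = +0.22967; +0.22967 ∈ [-0.4, 0.8) → IN Λ
#8 (14,2): internal coord 14 + (2)·β' = +13.61484; +13.61484 ∉ [-0.4, 0.8) → out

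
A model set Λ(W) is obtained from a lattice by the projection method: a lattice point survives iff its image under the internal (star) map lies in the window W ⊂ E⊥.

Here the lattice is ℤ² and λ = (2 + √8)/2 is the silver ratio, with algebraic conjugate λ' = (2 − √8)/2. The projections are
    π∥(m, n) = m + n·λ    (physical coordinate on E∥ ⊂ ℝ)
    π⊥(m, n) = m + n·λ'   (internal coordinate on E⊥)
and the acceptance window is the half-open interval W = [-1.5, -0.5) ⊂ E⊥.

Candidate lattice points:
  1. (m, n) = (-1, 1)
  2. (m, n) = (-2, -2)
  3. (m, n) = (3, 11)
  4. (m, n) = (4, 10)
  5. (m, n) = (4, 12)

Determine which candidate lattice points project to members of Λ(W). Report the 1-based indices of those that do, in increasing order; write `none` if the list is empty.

λ' = (2−√8)/2 ≈ -0.41421.
#1 (-1,1): internal coord -1 + (1)·λ' = -1.41421; -1.41421 ∈ [-1.5, -0.5) → IN Λ
#2 (-2,-2): internal coord -2 + (-2)·λ' = -1.17157; -1.17157 ∈ [-1.5, -0.5) → IN Λ
#3 (3,11): internal coord 3 + (11)·λ' = -1.55635; -1.55635 ∉ [-1.5, -0.5) → out
#4 (4,10): internal coord 4 + (10)·λ' = -0.14214; -0.14214 ∉ [-1.5, -0.5) → out
#5 (4,12): internal coord 4 + (12)·λ' = -0.97056; -0.97056 ∈ [-1.5, -0.5) → IN Λ

1, 2, 5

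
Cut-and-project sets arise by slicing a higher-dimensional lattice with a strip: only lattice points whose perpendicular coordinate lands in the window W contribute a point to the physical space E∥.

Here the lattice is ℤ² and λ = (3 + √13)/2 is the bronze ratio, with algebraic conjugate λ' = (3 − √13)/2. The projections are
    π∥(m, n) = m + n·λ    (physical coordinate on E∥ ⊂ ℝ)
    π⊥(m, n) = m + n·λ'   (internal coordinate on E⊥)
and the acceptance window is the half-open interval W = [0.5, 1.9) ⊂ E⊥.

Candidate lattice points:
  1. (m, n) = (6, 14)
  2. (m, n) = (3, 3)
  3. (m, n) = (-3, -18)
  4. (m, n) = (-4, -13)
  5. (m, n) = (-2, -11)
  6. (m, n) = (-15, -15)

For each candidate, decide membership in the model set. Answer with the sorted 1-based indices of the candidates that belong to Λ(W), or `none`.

1, 5

λ' = (3−√13)/2 ≈ -0.3028.
[1] lift (6,14): star map gives 1.7611; window check 0.5 ≤ 1.7611 < 1.9 is true → IN Λ
[2] lift (3,3): star map gives 2.0917; window check 0.5 ≤ 2.0917 < 1.9 is false → out
[3] lift (-3,-18): star map gives 2.4500; window check 0.5 ≤ 2.4500 < 1.9 is false → out
[4] lift (-4,-13): star map gives -0.0639; window check 0.5 ≤ -0.0639 < 1.9 is false → out
[5] lift (-2,-11): star map gives 1.3305; window check 0.5 ≤ 1.3305 < 1.9 is true → IN Λ
[6] lift (-15,-15): star map gives -10.4584; window check 0.5 ≤ -10.4584 < 1.9 is false → out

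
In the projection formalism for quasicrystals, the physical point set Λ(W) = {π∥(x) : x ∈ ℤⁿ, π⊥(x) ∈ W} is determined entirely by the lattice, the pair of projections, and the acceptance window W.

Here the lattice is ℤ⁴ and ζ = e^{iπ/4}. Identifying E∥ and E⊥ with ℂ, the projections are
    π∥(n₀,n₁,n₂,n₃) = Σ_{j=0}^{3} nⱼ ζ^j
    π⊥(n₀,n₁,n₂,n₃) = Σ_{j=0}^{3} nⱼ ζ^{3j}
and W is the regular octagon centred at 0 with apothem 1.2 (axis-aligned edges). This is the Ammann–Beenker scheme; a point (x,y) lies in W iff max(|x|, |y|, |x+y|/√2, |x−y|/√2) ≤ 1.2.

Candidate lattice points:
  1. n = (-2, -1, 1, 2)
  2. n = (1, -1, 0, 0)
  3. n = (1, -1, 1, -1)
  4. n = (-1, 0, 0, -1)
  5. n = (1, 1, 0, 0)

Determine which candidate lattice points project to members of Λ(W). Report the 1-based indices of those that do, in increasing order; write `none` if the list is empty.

1, 5

Internal map: ζ^{3j} for j=0..3 gives (1,0), (−√2/2,√2/2), (0,−1), (√2/2,√2/2).
candidate 1: n = (-2, -1, 1, 2) → π⊥ ≈ (+0.121320, -0.292893); max(|x|,|y|,|x±y|/√2) = 0.292893 ≤ 1.2 ⇒ ∈ W
candidate 2: n = (1, -1, 0, 0) → π⊥ ≈ (+1.707107, -0.707107); max(|x|,|y|,|x±y|/√2) = 1.707107 > 1.2 ⇒ ∉ W
candidate 3: n = (1, -1, 1, -1) → π⊥ ≈ (+1.000000, -2.414214); max(|x|,|y|,|x±y|/√2) = 2.414214 > 1.2 ⇒ ∉ W
candidate 4: n = (-1, 0, 0, -1) → π⊥ ≈ (-1.707107, -0.707107); max(|x|,|y|,|x±y|/√2) = 1.707107 > 1.2 ⇒ ∉ W
candidate 5: n = (1, 1, 0, 0) → π⊥ ≈ (+0.292893, +0.707107); max(|x|,|y|,|x±y|/√2) = 0.707107 ≤ 1.2 ⇒ ∈ W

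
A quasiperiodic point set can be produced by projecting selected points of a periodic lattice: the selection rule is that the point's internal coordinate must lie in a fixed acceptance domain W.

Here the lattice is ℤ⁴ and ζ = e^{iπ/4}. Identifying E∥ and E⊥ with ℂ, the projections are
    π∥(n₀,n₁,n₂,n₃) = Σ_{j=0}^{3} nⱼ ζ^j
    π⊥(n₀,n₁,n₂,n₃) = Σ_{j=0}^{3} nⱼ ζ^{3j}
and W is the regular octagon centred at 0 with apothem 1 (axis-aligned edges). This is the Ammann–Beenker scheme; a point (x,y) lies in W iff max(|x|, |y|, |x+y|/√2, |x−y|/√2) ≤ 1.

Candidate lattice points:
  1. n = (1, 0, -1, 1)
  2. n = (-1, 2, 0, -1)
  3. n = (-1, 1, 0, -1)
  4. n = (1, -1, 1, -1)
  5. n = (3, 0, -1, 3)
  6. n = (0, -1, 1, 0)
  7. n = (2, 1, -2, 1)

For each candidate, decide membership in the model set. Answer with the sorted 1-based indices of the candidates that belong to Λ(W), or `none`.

none

With ζ = e^{iπ/4} the internal vectors are ζ^0,ζ^3,ζ^6,ζ^9.
#1 (1, 0, -1, 1): internal (1.7071, 1.7071); octagon support 2.4142 vs apothem 1 → ∉ W
#2 (-1, 2, 0, -1): internal (-3.1213, 0.7071); octagon support 3.1213 vs apothem 1 → ∉ W
#3 (-1, 1, 0, -1): internal (-2.4142, 0.0000); octagon support 2.4142 vs apothem 1 → ∉ W
#4 (1, -1, 1, -1): internal (1.0000, -2.4142); octagon support 2.4142 vs apothem 1 → ∉ W
#5 (3, 0, -1, 3): internal (5.1213, 3.1213); octagon support 5.8284 vs apothem 1 → ∉ W
#6 (0, -1, 1, 0): internal (0.7071, -1.7071); octagon support 1.7071 vs apothem 1 → ∉ W
#7 (2, 1, -2, 1): internal (2.0000, 3.4142); octagon support 3.8284 vs apothem 1 → ∉ W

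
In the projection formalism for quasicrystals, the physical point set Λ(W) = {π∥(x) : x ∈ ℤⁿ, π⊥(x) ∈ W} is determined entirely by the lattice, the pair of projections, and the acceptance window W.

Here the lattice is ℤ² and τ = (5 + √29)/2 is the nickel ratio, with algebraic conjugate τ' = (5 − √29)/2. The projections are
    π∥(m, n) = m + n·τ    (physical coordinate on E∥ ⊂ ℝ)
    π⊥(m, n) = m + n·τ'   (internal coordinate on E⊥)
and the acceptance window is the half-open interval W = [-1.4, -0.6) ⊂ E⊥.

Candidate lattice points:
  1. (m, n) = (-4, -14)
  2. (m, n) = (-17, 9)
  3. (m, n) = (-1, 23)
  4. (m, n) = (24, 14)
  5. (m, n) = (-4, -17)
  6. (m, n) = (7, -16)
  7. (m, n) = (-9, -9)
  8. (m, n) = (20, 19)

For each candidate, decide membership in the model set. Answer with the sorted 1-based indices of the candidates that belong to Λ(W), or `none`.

1, 5

τ' = (5−√29)/2 ≈ -0.1926.
candidate 1: (m,n)=(-4,-14) → π∥ = -4-14·τ ≈ -76.6962, π⊥ = -4-14·τ' ≈ -1.3038 ∈ [-1.4, -0.6) ⇒ IN Λ
candidate 2: (m,n)=(-17,9) → π∥ = -17+9·τ ≈ 29.7332, π⊥ = -17+9·τ' ≈ -18.7332 ∉ [-1.4, -0.6) ⇒ out
candidate 3: (m,n)=(-1,23) → π∥ = -1+23·τ ≈ 118.4294, π⊥ = -1+23·τ' ≈ -5.4294 ∉ [-1.4, -0.6) ⇒ out
candidate 4: (m,n)=(24,14) → π∥ = 24+14·τ ≈ 96.6962, π⊥ = 24+14·τ' ≈ 21.3038 ∉ [-1.4, -0.6) ⇒ out
candidate 5: (m,n)=(-4,-17) → π∥ = -4-17·τ ≈ -92.2739, π⊥ = -4-17·τ' ≈ -0.7261 ∈ [-1.4, -0.6) ⇒ IN Λ
candidate 6: (m,n)=(7,-16) → π∥ = 7-16·τ ≈ -76.0813, π⊥ = 7-16·τ' ≈ 10.0813 ∉ [-1.4, -0.6) ⇒ out
candidate 7: (m,n)=(-9,-9) → π∥ = -9-9·τ ≈ -55.7332, π⊥ = -9-9·τ' ≈ -7.2668 ∉ [-1.4, -0.6) ⇒ out
candidate 8: (m,n)=(20,19) → π∥ = 20+19·τ ≈ 118.6591, π⊥ = 20+19·τ' ≈ 16.3409 ∉ [-1.4, -0.6) ⇒ out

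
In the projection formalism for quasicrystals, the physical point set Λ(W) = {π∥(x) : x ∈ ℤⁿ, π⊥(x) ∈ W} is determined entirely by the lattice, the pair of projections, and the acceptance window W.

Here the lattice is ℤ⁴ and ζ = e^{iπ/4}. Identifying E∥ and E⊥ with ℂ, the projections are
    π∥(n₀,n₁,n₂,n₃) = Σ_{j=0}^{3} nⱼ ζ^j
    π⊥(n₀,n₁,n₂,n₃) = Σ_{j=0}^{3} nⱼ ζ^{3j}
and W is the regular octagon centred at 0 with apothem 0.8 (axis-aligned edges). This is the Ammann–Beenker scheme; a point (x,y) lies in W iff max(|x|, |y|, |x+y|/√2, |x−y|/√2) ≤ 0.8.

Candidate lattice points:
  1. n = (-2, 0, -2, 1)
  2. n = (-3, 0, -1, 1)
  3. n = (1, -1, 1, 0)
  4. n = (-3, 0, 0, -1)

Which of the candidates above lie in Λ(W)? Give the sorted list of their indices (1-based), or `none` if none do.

Internal map: ζ^{3j} for j=0..3 gives (1,0), (−√2/2,√2/2), (0,−1), (√2/2,√2/2).
#1 (-2, 0, -2, 1): internal (-1.2929, 2.7071); octagon support 2.8284 vs apothem 0.8 → ∉ W
#2 (-3, 0, -1, 1): internal (-2.2929, 1.7071); octagon support 2.8284 vs apothem 0.8 → ∉ W
#3 (1, -1, 1, 0): internal (1.7071, -1.7071); octagon support 2.4142 vs apothem 0.8 → ∉ W
#4 (-3, 0, 0, -1): internal (-3.7071, -0.7071); octagon support 3.7071 vs apothem 0.8 → ∉ W

none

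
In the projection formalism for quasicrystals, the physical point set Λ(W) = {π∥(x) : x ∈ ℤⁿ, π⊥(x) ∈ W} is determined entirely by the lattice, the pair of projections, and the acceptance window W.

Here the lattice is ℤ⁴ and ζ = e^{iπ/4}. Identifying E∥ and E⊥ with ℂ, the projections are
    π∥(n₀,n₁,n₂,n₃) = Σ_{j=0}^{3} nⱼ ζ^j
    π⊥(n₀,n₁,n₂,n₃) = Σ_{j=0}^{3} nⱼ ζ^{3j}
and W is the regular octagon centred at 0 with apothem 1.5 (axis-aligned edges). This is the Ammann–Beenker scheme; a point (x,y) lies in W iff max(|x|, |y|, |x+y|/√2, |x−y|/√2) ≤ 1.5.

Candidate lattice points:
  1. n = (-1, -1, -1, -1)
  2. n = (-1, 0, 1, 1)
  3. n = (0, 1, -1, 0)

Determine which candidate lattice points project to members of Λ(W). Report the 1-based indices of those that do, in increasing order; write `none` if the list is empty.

Internal map: ζ^{3j} for j=0..3 gives (1,0), (−√2/2,√2/2), (0,−1), (√2/2,√2/2).
candidate 1: n = (-1, -1, -1, -1) → π⊥ ≈ (-1.00000, -0.41421); max(|x|,|y|,|x±y|/√2) = 1.00000 ≤ 1.5 ⇒ ∈ W
candidate 2: n = (-1, 0, 1, 1) → π⊥ ≈ (-0.29289, -0.29289); max(|x|,|y|,|x±y|/√2) = 0.41421 ≤ 1.5 ⇒ ∈ W
candidate 3: n = (0, 1, -1, 0) → π⊥ ≈ (-0.70711, +1.70711); max(|x|,|y|,|x±y|/√2) = 1.70711 > 1.5 ⇒ ∉ W

1, 2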